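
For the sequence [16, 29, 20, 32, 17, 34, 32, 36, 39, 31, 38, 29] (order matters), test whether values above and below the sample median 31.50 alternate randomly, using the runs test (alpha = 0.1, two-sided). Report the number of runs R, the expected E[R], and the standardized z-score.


Step 1: Compute median = 31.50; label A = above, B = below.
Labels in order: BBBABAAAABAB  (n_A = 6, n_B = 6)
Step 2: Count runs R = 7.
Step 3: Under H0 (random ordering), E[R] = 2*n_A*n_B/(n_A+n_B) + 1 = 2*6*6/12 + 1 = 7.0000.
        Var[R] = 2*n_A*n_B*(2*n_A*n_B - n_A - n_B) / ((n_A+n_B)^2 * (n_A+n_B-1)) = 4320/1584 = 2.7273.
        SD[R] = 1.6514.
Step 4: R = E[R], so z = 0 with no continuity correction.
Step 5: Two-sided p-value via normal approximation = 2*(1 - Phi(|z|)) = 1.000000.
Step 6: alpha = 0.1. fail to reject H0.

R = 7, z = 0.0000, p = 1.000000, fail to reject H0.


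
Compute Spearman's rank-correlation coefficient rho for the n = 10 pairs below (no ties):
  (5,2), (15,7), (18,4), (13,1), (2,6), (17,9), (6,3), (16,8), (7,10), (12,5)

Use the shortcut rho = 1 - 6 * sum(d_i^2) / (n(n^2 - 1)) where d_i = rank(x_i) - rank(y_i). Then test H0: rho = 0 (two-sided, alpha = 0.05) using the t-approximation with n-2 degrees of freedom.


Step 1: Rank x and y separately (midranks; no ties here).
rank(x): 5->2, 15->7, 18->10, 13->6, 2->1, 17->9, 6->3, 16->8, 7->4, 12->5
rank(y): 2->2, 7->7, 4->4, 1->1, 6->6, 9->9, 3->3, 8->8, 10->10, 5->5
Step 2: d_i = R_x(i) - R_y(i); compute d_i^2.
  (2-2)^2=0, (7-7)^2=0, (10-4)^2=36, (6-1)^2=25, (1-6)^2=25, (9-9)^2=0, (3-3)^2=0, (8-8)^2=0, (4-10)^2=36, (5-5)^2=0
sum(d^2) = 122.
Step 3: rho = 1 - 6*122 / (10*(10^2 - 1)) = 1 - 732/990 = 0.260606.
Step 4: Under H0, t = rho * sqrt((n-2)/(1-rho^2)) = 0.7635 ~ t(8).
Step 5: Two-sided p-value from the t-distribution with 8 df = 0.467089.
Step 6: alpha = 0.05. fail to reject H0.

rho = 0.2606, p = 0.467089, fail to reject H0 at alpha = 0.05.


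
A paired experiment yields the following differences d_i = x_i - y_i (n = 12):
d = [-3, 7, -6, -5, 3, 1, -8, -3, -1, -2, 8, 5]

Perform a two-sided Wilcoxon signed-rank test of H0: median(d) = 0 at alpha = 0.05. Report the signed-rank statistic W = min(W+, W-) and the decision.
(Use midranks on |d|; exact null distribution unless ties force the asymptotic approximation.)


Step 1: Drop any zero differences (none here) and take |d_i|.
|d| = [3, 7, 6, 5, 3, 1, 8, 3, 1, 2, 8, 5]
Step 2: Midrank |d_i| (ties get averaged ranks).
ranks: |3|->5, |7|->10, |6|->9, |5|->7.5, |3|->5, |1|->1.5, |8|->11.5, |3|->5, |1|->1.5, |2|->3, |8|->11.5, |5|->7.5
Step 3: Attach original signs; sum ranks with positive sign and with negative sign.
W+ = 10 + 5 + 1.5 + 11.5 + 7.5 = 35.5
W- = 5 + 9 + 7.5 + 11.5 + 5 + 1.5 + 3 = 42.5
(Check: W+ + W- = 78 should equal n(n+1)/2 = 78.)
Step 4: Test statistic W = min(W+, W-) = 35.5.
Step 5: Ties in |d|, so use the tie-corrected normal approximation.
        E[W] = n(n+1)/4 = 12*13/4 = 39.
        Tie groups: |d|=1 (t=2), |d|=3 (t=3), |d|=5 (t=2), |d|=8 (t=2); sum(t^3 - t) = 42.
        Var[W] = n(n+1)(2n+1)/24 - sum(t^3-t)/48 = 3900/24 - 42/48 = 161.625.
        z = (W - E[W]) / sqrt(Var[W]) = (35.5 - 39) / 12.7132 = -0.2753.
        Two-sided p = 2*Phi(z) = 0.783082.
Step 6: alpha = 0.05. fail to reject H0.

W+ = 35.5, W- = 42.5, W = min = 35.5, p = 0.783082, fail to reject H0.


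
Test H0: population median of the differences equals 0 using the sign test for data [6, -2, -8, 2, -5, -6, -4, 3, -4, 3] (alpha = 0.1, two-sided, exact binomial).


Step 1: Discard zero differences. Original n = 10; n_eff = number of nonzero differences = 10.
Nonzero differences (with sign): +6, -2, -8, +2, -5, -6, -4, +3, -4, +3
Step 2: Count signs: positive = 4, negative = 6.
Step 3: Under H0: P(positive) = 0.5, so the number of positives S ~ Bin(10, 0.5).
Step 4: Two-sided exact p-value = sum of Bin(10,0.5) probabilities at or below the observed probability = 0.753906.
Step 5: alpha = 0.1. fail to reject H0.

n_eff = 10, pos = 4, neg = 6, p = 0.753906, fail to reject H0.


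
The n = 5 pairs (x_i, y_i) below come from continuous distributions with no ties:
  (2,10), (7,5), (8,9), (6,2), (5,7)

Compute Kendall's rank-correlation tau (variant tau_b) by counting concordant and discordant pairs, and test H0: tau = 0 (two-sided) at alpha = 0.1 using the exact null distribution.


Step 1: Enumerate the 10 unordered pairs (i,j) with i<j and classify each by sign(x_j-x_i) * sign(y_j-y_i).
  (1,2):dx=+5,dy=-5->D; (1,3):dx=+6,dy=-1->D; (1,4):dx=+4,dy=-8->D; (1,5):dx=+3,dy=-3->D
  (2,3):dx=+1,dy=+4->C; (2,4):dx=-1,dy=-3->C; (2,5):dx=-2,dy=+2->D; (3,4):dx=-2,dy=-7->C
  (3,5):dx=-3,dy=-2->C; (4,5):dx=-1,dy=+5->D
Step 2: C = 4, D = 6, total pairs = 10.
Step 3: tau = (C - D)/(n(n-1)/2) = (4 - 6)/10 = -0.200000.
Step 4: Exact two-sided p-value (enumerate n! = 120 permutations of y under H0): p = 0.816667.
Step 5: alpha = 0.1. fail to reject H0.

tau_b = -0.2000 (C=4, D=6), p = 0.816667, fail to reject H0.


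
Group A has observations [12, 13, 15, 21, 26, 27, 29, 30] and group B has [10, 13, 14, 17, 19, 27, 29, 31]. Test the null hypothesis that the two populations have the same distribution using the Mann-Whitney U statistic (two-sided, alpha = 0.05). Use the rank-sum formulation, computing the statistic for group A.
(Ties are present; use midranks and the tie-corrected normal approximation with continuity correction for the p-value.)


Step 1: Combine and sort all 16 observations; assign midranks.
sorted (value, group): (10,Y), (12,X), (13,X), (13,Y), (14,Y), (15,X), (17,Y), (19,Y), (21,X), (26,X), (27,X), (27,Y), (29,X), (29,Y), (30,X), (31,Y)
ranks: 10->1, 12->2, 13->3.5, 13->3.5, 14->5, 15->6, 17->7, 19->8, 21->9, 26->10, 27->11.5, 27->11.5, 29->13.5, 29->13.5, 30->15, 31->16
Step 2: Rank sum for X: R1 = 2 + 3.5 + 6 + 9 + 10 + 11.5 + 13.5 + 15 = 70.5.
Step 3: U_X = R1 - n1(n1+1)/2 = 70.5 - 8*9/2 = 70.5 - 36 = 34.5.
       U_Y = n1*n2 - U_X = 64 - 34.5 = 29.5.
Step 4: Ties are present, so use the tie-corrected normal approximation (with continuity correction) for the p-value.
Step 5: p-value = 0.833272; compare to alpha = 0.05. fail to reject H0.

U_X = 34.5, p = 0.833272, fail to reject H0 at alpha = 0.05.


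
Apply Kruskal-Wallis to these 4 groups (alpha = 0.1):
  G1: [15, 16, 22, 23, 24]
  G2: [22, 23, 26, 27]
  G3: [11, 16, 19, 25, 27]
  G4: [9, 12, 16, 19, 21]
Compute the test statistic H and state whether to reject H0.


Step 1: Combine all N = 19 observations and assign midranks.
sorted (value, group, rank): (9,G4,1), (11,G3,2), (12,G4,3), (15,G1,4), (16,G1,6), (16,G3,6), (16,G4,6), (19,G3,8.5), (19,G4,8.5), (21,G4,10), (22,G1,11.5), (22,G2,11.5), (23,G1,13.5), (23,G2,13.5), (24,G1,15), (25,G3,16), (26,G2,17), (27,G2,18.5), (27,G3,18.5)
Step 2: Sum ranks within each group.
R_1 = 50 (n_1 = 5)
R_2 = 60.5 (n_2 = 4)
R_3 = 51 (n_3 = 5)
R_4 = 28.5 (n_4 = 5)
Step 3: H = 12/(N(N+1)) * sum(R_i^2/n_i) - 3(N+1)
     = 12/(19*20) * (50^2/5 + 60.5^2/4 + 51^2/5 + 28.5^2/5) - 3*20
     = 0.031579 * 2097.71 - 60
     = 6.243553.
Step 4: Ties present; correction factor C = 1 - 48/(19^3 - 19) = 0.992982. Corrected H = 6.243553 / 0.992982 = 6.287677.
Step 5: Under H0, H ~ chi^2(3); p-value = 0.098423.
Step 6: alpha = 0.1. reject H0.

H = 6.2877, df = 3, p = 0.098423, reject H0.


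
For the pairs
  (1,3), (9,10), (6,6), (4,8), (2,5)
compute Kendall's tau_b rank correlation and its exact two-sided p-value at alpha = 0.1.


Step 1: Enumerate the 10 unordered pairs (i,j) with i<j and classify each by sign(x_j-x_i) * sign(y_j-y_i).
  (1,2):dx=+8,dy=+7->C; (1,3):dx=+5,dy=+3->C; (1,4):dx=+3,dy=+5->C; (1,5):dx=+1,dy=+2->C
  (2,3):dx=-3,dy=-4->C; (2,4):dx=-5,dy=-2->C; (2,5):dx=-7,dy=-5->C; (3,4):dx=-2,dy=+2->D
  (3,5):dx=-4,dy=-1->C; (4,5):dx=-2,dy=-3->C
Step 2: C = 9, D = 1, total pairs = 10.
Step 3: tau = (C - D)/(n(n-1)/2) = (9 - 1)/10 = 0.800000.
Step 4: Exact two-sided p-value (enumerate n! = 120 permutations of y under H0): p = 0.083333.
Step 5: alpha = 0.1. reject H0.

tau_b = 0.8000 (C=9, D=1), p = 0.083333, reject H0.


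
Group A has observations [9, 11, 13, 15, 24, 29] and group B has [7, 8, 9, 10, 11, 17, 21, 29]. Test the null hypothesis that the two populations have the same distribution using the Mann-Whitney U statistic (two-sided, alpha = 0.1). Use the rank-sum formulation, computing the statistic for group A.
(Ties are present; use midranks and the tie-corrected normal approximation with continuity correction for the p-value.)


Step 1: Combine and sort all 14 observations; assign midranks.
sorted (value, group): (7,Y), (8,Y), (9,X), (9,Y), (10,Y), (11,X), (11,Y), (13,X), (15,X), (17,Y), (21,Y), (24,X), (29,X), (29,Y)
ranks: 7->1, 8->2, 9->3.5, 9->3.5, 10->5, 11->6.5, 11->6.5, 13->8, 15->9, 17->10, 21->11, 24->12, 29->13.5, 29->13.5
Step 2: Rank sum for X: R1 = 3.5 + 6.5 + 8 + 9 + 12 + 13.5 = 52.5.
Step 3: U_X = R1 - n1(n1+1)/2 = 52.5 - 6*7/2 = 52.5 - 21 = 31.5.
       U_Y = n1*n2 - U_X = 48 - 31.5 = 16.5.
Step 4: Ties are present, so use the tie-corrected normal approximation (with continuity correction) for the p-value.
Step 5: p-value = 0.364571; compare to alpha = 0.1. fail to reject H0.

U_X = 31.5, p = 0.364571, fail to reject H0 at alpha = 0.1.


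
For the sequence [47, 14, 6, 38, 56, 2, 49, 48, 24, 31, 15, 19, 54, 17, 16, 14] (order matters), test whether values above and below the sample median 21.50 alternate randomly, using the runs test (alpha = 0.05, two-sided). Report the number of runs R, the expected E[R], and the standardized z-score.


Step 1: Compute median = 21.50; label A = above, B = below.
Labels in order: ABBAABAAAABBABBB  (n_A = 8, n_B = 8)
Step 2: Count runs R = 8.
Step 3: Under H0 (random ordering), E[R] = 2*n_A*n_B/(n_A+n_B) + 1 = 2*8*8/16 + 1 = 9.0000.
        Var[R] = 2*n_A*n_B*(2*n_A*n_B - n_A - n_B) / ((n_A+n_B)^2 * (n_A+n_B-1)) = 14336/3840 = 3.7333.
        SD[R] = 1.9322.
Step 4: Continuity-corrected z = (R + 0.5 - E[R]) / SD[R] = (8 + 0.5 - 9.0000) / 1.9322 = -0.2588.
Step 5: Two-sided p-value via normal approximation = 2*(1 - Phi(|z|)) = 0.795809.
Step 6: alpha = 0.05. fail to reject H0.

R = 8, z = -0.2588, p = 0.795809, fail to reject H0.


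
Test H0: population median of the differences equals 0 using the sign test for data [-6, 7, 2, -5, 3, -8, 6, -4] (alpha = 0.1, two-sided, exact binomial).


Step 1: Discard zero differences. Original n = 8; n_eff = number of nonzero differences = 8.
Nonzero differences (with sign): -6, +7, +2, -5, +3, -8, +6, -4
Step 2: Count signs: positive = 4, negative = 4.
Step 3: Under H0: P(positive) = 0.5, so the number of positives S ~ Bin(8, 0.5).
Step 4: Two-sided exact p-value = sum of Bin(8,0.5) probabilities at or below the observed probability = 1.000000.
Step 5: alpha = 0.1. fail to reject H0.

n_eff = 8, pos = 4, neg = 4, p = 1.000000, fail to reject H0.


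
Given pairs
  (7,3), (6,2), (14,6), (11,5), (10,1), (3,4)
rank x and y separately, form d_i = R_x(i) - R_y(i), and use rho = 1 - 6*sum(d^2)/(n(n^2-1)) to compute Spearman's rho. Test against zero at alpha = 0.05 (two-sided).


Step 1: Rank x and y separately (midranks; no ties here).
rank(x): 7->3, 6->2, 14->6, 11->5, 10->4, 3->1
rank(y): 3->3, 2->2, 6->6, 5->5, 1->1, 4->4
Step 2: d_i = R_x(i) - R_y(i); compute d_i^2.
  (3-3)^2=0, (2-2)^2=0, (6-6)^2=0, (5-5)^2=0, (4-1)^2=9, (1-4)^2=9
sum(d^2) = 18.
Step 3: rho = 1 - 6*18 / (6*(6^2 - 1)) = 1 - 108/210 = 0.485714.
Step 4: Under H0, t = rho * sqrt((n-2)/(1-rho^2)) = 1.1113 ~ t(4).
Step 5: Two-sided p-value from the t-distribution with 4 df = 0.328723.
Step 6: alpha = 0.05. fail to reject H0.

rho = 0.4857, p = 0.328723, fail to reject H0 at alpha = 0.05.


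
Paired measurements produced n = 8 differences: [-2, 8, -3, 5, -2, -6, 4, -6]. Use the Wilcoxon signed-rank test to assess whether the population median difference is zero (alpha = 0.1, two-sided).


Step 1: Drop any zero differences (none here) and take |d_i|.
|d| = [2, 8, 3, 5, 2, 6, 4, 6]
Step 2: Midrank |d_i| (ties get averaged ranks).
ranks: |2|->1.5, |8|->8, |3|->3, |5|->5, |2|->1.5, |6|->6.5, |4|->4, |6|->6.5
Step 3: Attach original signs; sum ranks with positive sign and with negative sign.
W+ = 8 + 5 + 4 = 17
W- = 1.5 + 3 + 1.5 + 6.5 + 6.5 = 19
(Check: W+ + W- = 36 should equal n(n+1)/2 = 36.)
Step 4: Test statistic W = min(W+, W-) = 17.
Step 5: Ties in |d|, so use the tie-corrected normal approximation.
        E[W] = n(n+1)/4 = 8*9/4 = 18.
        Tie groups: |d|=2 (t=2), |d|=6 (t=2); sum(t^3 - t) = 12.
        Var[W] = n(n+1)(2n+1)/24 - sum(t^3-t)/48 = 1224/24 - 12/48 = 50.75.
        z = (W - E[W]) / sqrt(Var[W]) = (17 - 18) / 7.1239 = -0.1404.
        Two-sided p = 2*Phi(z) = 0.888366.
Step 6: alpha = 0.1. fail to reject H0.

W+ = 17, W- = 19, W = min = 17, p = 0.888366, fail to reject H0.


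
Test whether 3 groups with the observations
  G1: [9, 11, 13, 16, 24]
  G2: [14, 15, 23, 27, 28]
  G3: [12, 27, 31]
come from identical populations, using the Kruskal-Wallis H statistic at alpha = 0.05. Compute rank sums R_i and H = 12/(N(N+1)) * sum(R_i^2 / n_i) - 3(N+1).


Step 1: Combine all N = 13 observations and assign midranks.
sorted (value, group, rank): (9,G1,1), (11,G1,2), (12,G3,3), (13,G1,4), (14,G2,5), (15,G2,6), (16,G1,7), (23,G2,8), (24,G1,9), (27,G2,10.5), (27,G3,10.5), (28,G2,12), (31,G3,13)
Step 2: Sum ranks within each group.
R_1 = 23 (n_1 = 5)
R_2 = 41.5 (n_2 = 5)
R_3 = 26.5 (n_3 = 3)
Step 3: H = 12/(N(N+1)) * sum(R_i^2/n_i) - 3(N+1)
     = 12/(13*14) * (23^2/5 + 41.5^2/5 + 26.5^2/3) - 3*14
     = 0.065934 * 684.333 - 42
     = 3.120879.
Step 4: Ties present; correction factor C = 1 - 6/(13^3 - 13) = 0.997253. Corrected H = 3.120879 / 0.997253 = 3.129477.
Step 5: Under H0, H ~ chi^2(2); p-value = 0.209143.
Step 6: alpha = 0.05. fail to reject H0.

H = 3.1295, df = 2, p = 0.209143, fail to reject H0.


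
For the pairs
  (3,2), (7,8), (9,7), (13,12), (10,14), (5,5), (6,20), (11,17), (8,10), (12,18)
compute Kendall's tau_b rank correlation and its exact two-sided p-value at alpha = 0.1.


Step 1: Enumerate the 45 unordered pairs (i,j) with i<j and classify each by sign(x_j-x_i) * sign(y_j-y_i).
  (1,2):dx=+4,dy=+6->C; (1,3):dx=+6,dy=+5->C; (1,4):dx=+10,dy=+10->C; (1,5):dx=+7,dy=+12->C
  (1,6):dx=+2,dy=+3->C; (1,7):dx=+3,dy=+18->C; (1,8):dx=+8,dy=+15->C; (1,9):dx=+5,dy=+8->C
  (1,10):dx=+9,dy=+16->C; (2,3):dx=+2,dy=-1->D; (2,4):dx=+6,dy=+4->C; (2,5):dx=+3,dy=+6->C
  (2,6):dx=-2,dy=-3->C; (2,7):dx=-1,dy=+12->D; (2,8):dx=+4,dy=+9->C; (2,9):dx=+1,dy=+2->C
  (2,10):dx=+5,dy=+10->C; (3,4):dx=+4,dy=+5->C; (3,5):dx=+1,dy=+7->C; (3,6):dx=-4,dy=-2->C
  (3,7):dx=-3,dy=+13->D; (3,8):dx=+2,dy=+10->C; (3,9):dx=-1,dy=+3->D; (3,10):dx=+3,dy=+11->C
  (4,5):dx=-3,dy=+2->D; (4,6):dx=-8,dy=-7->C; (4,7):dx=-7,dy=+8->D; (4,8):dx=-2,dy=+5->D
  (4,9):dx=-5,dy=-2->C; (4,10):dx=-1,dy=+6->D; (5,6):dx=-5,dy=-9->C; (5,7):dx=-4,dy=+6->D
  (5,8):dx=+1,dy=+3->C; (5,9):dx=-2,dy=-4->C; (5,10):dx=+2,dy=+4->C; (6,7):dx=+1,dy=+15->C
  (6,8):dx=+6,dy=+12->C; (6,9):dx=+3,dy=+5->C; (6,10):dx=+7,dy=+13->C; (7,8):dx=+5,dy=-3->D
  (7,9):dx=+2,dy=-10->D; (7,10):dx=+6,dy=-2->D; (8,9):dx=-3,dy=-7->C; (8,10):dx=+1,dy=+1->C
  (9,10):dx=+4,dy=+8->C
Step 2: C = 33, D = 12, total pairs = 45.
Step 3: tau = (C - D)/(n(n-1)/2) = (33 - 12)/45 = 0.466667.
Step 4: Exact two-sided p-value (enumerate n! = 3628800 permutations of y under H0): p = 0.072550.
Step 5: alpha = 0.1. reject H0.

tau_b = 0.4667 (C=33, D=12), p = 0.072550, reject H0.


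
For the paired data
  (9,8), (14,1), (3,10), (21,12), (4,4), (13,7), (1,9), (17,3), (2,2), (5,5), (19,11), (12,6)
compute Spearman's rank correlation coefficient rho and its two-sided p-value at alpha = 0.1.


Step 1: Rank x and y separately (midranks; no ties here).
rank(x): 9->6, 14->9, 3->3, 21->12, 4->4, 13->8, 1->1, 17->10, 2->2, 5->5, 19->11, 12->7
rank(y): 8->8, 1->1, 10->10, 12->12, 4->4, 7->7, 9->9, 3->3, 2->2, 5->5, 11->11, 6->6
Step 2: d_i = R_x(i) - R_y(i); compute d_i^2.
  (6-8)^2=4, (9-1)^2=64, (3-10)^2=49, (12-12)^2=0, (4-4)^2=0, (8-7)^2=1, (1-9)^2=64, (10-3)^2=49, (2-2)^2=0, (5-5)^2=0, (11-11)^2=0, (7-6)^2=1
sum(d^2) = 232.
Step 3: rho = 1 - 6*232 / (12*(12^2 - 1)) = 1 - 1392/1716 = 0.188811.
Step 4: Under H0, t = rho * sqrt((n-2)/(1-rho^2)) = 0.6080 ~ t(10).
Step 5: Two-sided p-value from the t-distribution with 10 df = 0.556737.
Step 6: alpha = 0.1. fail to reject H0.

rho = 0.1888, p = 0.556737, fail to reject H0 at alpha = 0.1.


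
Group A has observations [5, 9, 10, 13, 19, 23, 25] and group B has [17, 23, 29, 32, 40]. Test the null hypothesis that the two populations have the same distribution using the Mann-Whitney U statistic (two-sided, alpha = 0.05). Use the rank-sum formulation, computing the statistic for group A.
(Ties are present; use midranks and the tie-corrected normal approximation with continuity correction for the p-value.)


Step 1: Combine and sort all 12 observations; assign midranks.
sorted (value, group): (5,X), (9,X), (10,X), (13,X), (17,Y), (19,X), (23,X), (23,Y), (25,X), (29,Y), (32,Y), (40,Y)
ranks: 5->1, 9->2, 10->3, 13->4, 17->5, 19->6, 23->7.5, 23->7.5, 25->9, 29->10, 32->11, 40->12
Step 2: Rank sum for X: R1 = 1 + 2 + 3 + 4 + 6 + 7.5 + 9 = 32.5.
Step 3: U_X = R1 - n1(n1+1)/2 = 32.5 - 7*8/2 = 32.5 - 28 = 4.5.
       U_Y = n1*n2 - U_X = 35 - 4.5 = 30.5.
Step 4: Ties are present, so use the tie-corrected normal approximation (with continuity correction) for the p-value.
Step 5: p-value = 0.041997; compare to alpha = 0.05. reject H0.

U_X = 4.5, p = 0.041997, reject H0 at alpha = 0.05.


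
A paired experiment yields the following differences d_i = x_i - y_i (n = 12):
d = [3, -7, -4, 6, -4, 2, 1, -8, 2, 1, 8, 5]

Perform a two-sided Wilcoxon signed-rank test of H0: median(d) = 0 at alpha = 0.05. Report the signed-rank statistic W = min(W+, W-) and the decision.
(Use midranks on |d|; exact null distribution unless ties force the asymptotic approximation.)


Step 1: Drop any zero differences (none here) and take |d_i|.
|d| = [3, 7, 4, 6, 4, 2, 1, 8, 2, 1, 8, 5]
Step 2: Midrank |d_i| (ties get averaged ranks).
ranks: |3|->5, |7|->10, |4|->6.5, |6|->9, |4|->6.5, |2|->3.5, |1|->1.5, |8|->11.5, |2|->3.5, |1|->1.5, |8|->11.5, |5|->8
Step 3: Attach original signs; sum ranks with positive sign and with negative sign.
W+ = 5 + 9 + 3.5 + 1.5 + 3.5 + 1.5 + 11.5 + 8 = 43.5
W- = 10 + 6.5 + 6.5 + 11.5 = 34.5
(Check: W+ + W- = 78 should equal n(n+1)/2 = 78.)
Step 4: Test statistic W = min(W+, W-) = 34.5.
Step 5: Ties in |d|, so use the tie-corrected normal approximation.
        E[W] = n(n+1)/4 = 12*13/4 = 39.
        Tie groups: |d|=1 (t=2), |d|=2 (t=2), |d|=4 (t=2), |d|=8 (t=2); sum(t^3 - t) = 24.
        Var[W] = n(n+1)(2n+1)/24 - sum(t^3-t)/48 = 3900/24 - 24/48 = 162.
        z = (W - E[W]) / sqrt(Var[W]) = (34.5 - 39) / 12.7279 = -0.3536.
        Two-sided p = 2*Phi(z) = 0.723674.
Step 6: alpha = 0.05. fail to reject H0.

W+ = 43.5, W- = 34.5, W = min = 34.5, p = 0.723674, fail to reject H0.


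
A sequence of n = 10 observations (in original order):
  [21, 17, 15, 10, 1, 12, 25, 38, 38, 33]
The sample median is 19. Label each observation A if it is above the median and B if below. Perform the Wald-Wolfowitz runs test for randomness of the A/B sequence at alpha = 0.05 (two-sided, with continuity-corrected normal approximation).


Step 1: Compute median = 19; label A = above, B = below.
Labels in order: ABBBBBAAAA  (n_A = 5, n_B = 5)
Step 2: Count runs R = 3.
Step 3: Under H0 (random ordering), E[R] = 2*n_A*n_B/(n_A+n_B) + 1 = 2*5*5/10 + 1 = 6.0000.
        Var[R] = 2*n_A*n_B*(2*n_A*n_B - n_A - n_B) / ((n_A+n_B)^2 * (n_A+n_B-1)) = 2000/900 = 2.2222.
        SD[R] = 1.4907.
Step 4: Continuity-corrected z = (R + 0.5 - E[R]) / SD[R] = (3 + 0.5 - 6.0000) / 1.4907 = -1.6771.
Step 5: Two-sided p-value via normal approximation = 2*(1 - Phi(|z|)) = 0.093533.
Step 6: alpha = 0.05. fail to reject H0.

R = 3, z = -1.6771, p = 0.093533, fail to reject H0.


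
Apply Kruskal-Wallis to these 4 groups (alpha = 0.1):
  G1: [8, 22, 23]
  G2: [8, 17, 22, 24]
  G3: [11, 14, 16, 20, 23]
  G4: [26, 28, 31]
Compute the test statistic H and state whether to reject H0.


Step 1: Combine all N = 15 observations and assign midranks.
sorted (value, group, rank): (8,G1,1.5), (8,G2,1.5), (11,G3,3), (14,G3,4), (16,G3,5), (17,G2,6), (20,G3,7), (22,G1,8.5), (22,G2,8.5), (23,G1,10.5), (23,G3,10.5), (24,G2,12), (26,G4,13), (28,G4,14), (31,G4,15)
Step 2: Sum ranks within each group.
R_1 = 20.5 (n_1 = 3)
R_2 = 28 (n_2 = 4)
R_3 = 29.5 (n_3 = 5)
R_4 = 42 (n_4 = 3)
Step 3: H = 12/(N(N+1)) * sum(R_i^2/n_i) - 3(N+1)
     = 12/(15*16) * (20.5^2/3 + 28^2/4 + 29.5^2/5 + 42^2/3) - 3*16
     = 0.050000 * 1098.13 - 48
     = 6.906667.
Step 4: Ties present; correction factor C = 1 - 18/(15^3 - 15) = 0.994643. Corrected H = 6.906667 / 0.994643 = 6.943866.
Step 5: Under H0, H ~ chi^2(3); p-value = 0.073709.
Step 6: alpha = 0.1. reject H0.

H = 6.9439, df = 3, p = 0.073709, reject H0.


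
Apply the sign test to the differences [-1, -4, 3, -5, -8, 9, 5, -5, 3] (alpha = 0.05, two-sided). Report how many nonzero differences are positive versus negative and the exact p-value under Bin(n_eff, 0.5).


Step 1: Discard zero differences. Original n = 9; n_eff = number of nonzero differences = 9.
Nonzero differences (with sign): -1, -4, +3, -5, -8, +9, +5, -5, +3
Step 2: Count signs: positive = 4, negative = 5.
Step 3: Under H0: P(positive) = 0.5, so the number of positives S ~ Bin(9, 0.5).
Step 4: Two-sided exact p-value = sum of Bin(9,0.5) probabilities at or below the observed probability = 1.000000.
Step 5: alpha = 0.05. fail to reject H0.

n_eff = 9, pos = 4, neg = 5, p = 1.000000, fail to reject H0.


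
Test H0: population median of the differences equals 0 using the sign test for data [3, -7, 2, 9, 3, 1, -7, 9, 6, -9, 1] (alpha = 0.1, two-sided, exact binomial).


Step 1: Discard zero differences. Original n = 11; n_eff = number of nonzero differences = 11.
Nonzero differences (with sign): +3, -7, +2, +9, +3, +1, -7, +9, +6, -9, +1
Step 2: Count signs: positive = 8, negative = 3.
Step 3: Under H0: P(positive) = 0.5, so the number of positives S ~ Bin(11, 0.5).
Step 4: Two-sided exact p-value = sum of Bin(11,0.5) probabilities at or below the observed probability = 0.226562.
Step 5: alpha = 0.1. fail to reject H0.

n_eff = 11, pos = 8, neg = 3, p = 0.226562, fail to reject H0.


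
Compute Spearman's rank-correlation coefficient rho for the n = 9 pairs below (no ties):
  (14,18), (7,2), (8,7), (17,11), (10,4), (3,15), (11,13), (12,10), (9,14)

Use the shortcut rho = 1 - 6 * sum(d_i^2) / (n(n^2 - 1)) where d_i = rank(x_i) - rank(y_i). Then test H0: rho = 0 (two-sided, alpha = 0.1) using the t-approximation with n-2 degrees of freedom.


Step 1: Rank x and y separately (midranks; no ties here).
rank(x): 14->8, 7->2, 8->3, 17->9, 10->5, 3->1, 11->6, 12->7, 9->4
rank(y): 18->9, 2->1, 7->3, 11->5, 4->2, 15->8, 13->6, 10->4, 14->7
Step 2: d_i = R_x(i) - R_y(i); compute d_i^2.
  (8-9)^2=1, (2-1)^2=1, (3-3)^2=0, (9-5)^2=16, (5-2)^2=9, (1-8)^2=49, (6-6)^2=0, (7-4)^2=9, (4-7)^2=9
sum(d^2) = 94.
Step 3: rho = 1 - 6*94 / (9*(9^2 - 1)) = 1 - 564/720 = 0.216667.
Step 4: Under H0, t = rho * sqrt((n-2)/(1-rho^2)) = 0.5872 ~ t(7).
Step 5: Two-sided p-value from the t-distribution with 7 df = 0.575515.
Step 6: alpha = 0.1. fail to reject H0.

rho = 0.2167, p = 0.575515, fail to reject H0 at alpha = 0.1.


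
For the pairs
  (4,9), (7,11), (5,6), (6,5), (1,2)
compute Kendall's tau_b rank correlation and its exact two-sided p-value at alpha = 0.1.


Step 1: Enumerate the 10 unordered pairs (i,j) with i<j and classify each by sign(x_j-x_i) * sign(y_j-y_i).
  (1,2):dx=+3,dy=+2->C; (1,3):dx=+1,dy=-3->D; (1,4):dx=+2,dy=-4->D; (1,5):dx=-3,dy=-7->C
  (2,3):dx=-2,dy=-5->C; (2,4):dx=-1,dy=-6->C; (2,5):dx=-6,dy=-9->C; (3,4):dx=+1,dy=-1->D
  (3,5):dx=-4,dy=-4->C; (4,5):dx=-5,dy=-3->C
Step 2: C = 7, D = 3, total pairs = 10.
Step 3: tau = (C - D)/(n(n-1)/2) = (7 - 3)/10 = 0.400000.
Step 4: Exact two-sided p-value (enumerate n! = 120 permutations of y under H0): p = 0.483333.
Step 5: alpha = 0.1. fail to reject H0.

tau_b = 0.4000 (C=7, D=3), p = 0.483333, fail to reject H0.


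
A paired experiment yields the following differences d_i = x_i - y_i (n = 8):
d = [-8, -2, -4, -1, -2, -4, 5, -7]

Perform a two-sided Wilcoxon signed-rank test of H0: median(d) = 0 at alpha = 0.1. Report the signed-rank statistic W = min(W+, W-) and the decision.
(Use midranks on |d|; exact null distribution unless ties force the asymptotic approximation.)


Step 1: Drop any zero differences (none here) and take |d_i|.
|d| = [8, 2, 4, 1, 2, 4, 5, 7]
Step 2: Midrank |d_i| (ties get averaged ranks).
ranks: |8|->8, |2|->2.5, |4|->4.5, |1|->1, |2|->2.5, |4|->4.5, |5|->6, |7|->7
Step 3: Attach original signs; sum ranks with positive sign and with negative sign.
W+ = 6 = 6
W- = 8 + 2.5 + 4.5 + 1 + 2.5 + 4.5 + 7 = 30
(Check: W+ + W- = 36 should equal n(n+1)/2 = 36.)
Step 4: Test statistic W = min(W+, W-) = 6.
Step 5: Ties in |d|, so use the tie-corrected normal approximation.
        E[W] = n(n+1)/4 = 8*9/4 = 18.
        Tie groups: |d|=2 (t=2), |d|=4 (t=2); sum(t^3 - t) = 12.
        Var[W] = n(n+1)(2n+1)/24 - sum(t^3-t)/48 = 1224/24 - 12/48 = 50.75.
        z = (W - E[W]) / sqrt(Var[W]) = (6 - 18) / 7.1239 = -1.6845.
        Two-sided p = 2*Phi(z) = 0.092091.
Step 6: alpha = 0.1. reject H0.

W+ = 6, W- = 30, W = min = 6, p = 0.092091, reject H0.


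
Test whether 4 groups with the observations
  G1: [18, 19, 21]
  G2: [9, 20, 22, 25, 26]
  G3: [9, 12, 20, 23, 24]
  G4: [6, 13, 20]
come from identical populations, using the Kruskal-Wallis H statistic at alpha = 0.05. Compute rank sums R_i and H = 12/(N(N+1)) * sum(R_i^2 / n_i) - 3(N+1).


Step 1: Combine all N = 16 observations and assign midranks.
sorted (value, group, rank): (6,G4,1), (9,G2,2.5), (9,G3,2.5), (12,G3,4), (13,G4,5), (18,G1,6), (19,G1,7), (20,G2,9), (20,G3,9), (20,G4,9), (21,G1,11), (22,G2,12), (23,G3,13), (24,G3,14), (25,G2,15), (26,G2,16)
Step 2: Sum ranks within each group.
R_1 = 24 (n_1 = 3)
R_2 = 54.5 (n_2 = 5)
R_3 = 42.5 (n_3 = 5)
R_4 = 15 (n_4 = 3)
Step 3: H = 12/(N(N+1)) * sum(R_i^2/n_i) - 3(N+1)
     = 12/(16*17) * (24^2/3 + 54.5^2/5 + 42.5^2/5 + 15^2/3) - 3*17
     = 0.044118 * 1222.3 - 51
     = 2.925000.
Step 4: Ties present; correction factor C = 1 - 30/(16^3 - 16) = 0.992647. Corrected H = 2.925000 / 0.992647 = 2.946667.
Step 5: Under H0, H ~ chi^2(3); p-value = 0.399921.
Step 6: alpha = 0.05. fail to reject H0.

H = 2.9467, df = 3, p = 0.399921, fail to reject H0.


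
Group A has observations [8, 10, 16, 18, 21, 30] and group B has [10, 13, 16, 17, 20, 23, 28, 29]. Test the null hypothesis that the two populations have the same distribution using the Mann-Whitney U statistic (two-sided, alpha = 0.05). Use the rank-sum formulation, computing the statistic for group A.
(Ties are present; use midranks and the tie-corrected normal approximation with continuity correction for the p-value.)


Step 1: Combine and sort all 14 observations; assign midranks.
sorted (value, group): (8,X), (10,X), (10,Y), (13,Y), (16,X), (16,Y), (17,Y), (18,X), (20,Y), (21,X), (23,Y), (28,Y), (29,Y), (30,X)
ranks: 8->1, 10->2.5, 10->2.5, 13->4, 16->5.5, 16->5.5, 17->7, 18->8, 20->9, 21->10, 23->11, 28->12, 29->13, 30->14
Step 2: Rank sum for X: R1 = 1 + 2.5 + 5.5 + 8 + 10 + 14 = 41.
Step 3: U_X = R1 - n1(n1+1)/2 = 41 - 6*7/2 = 41 - 21 = 20.
       U_Y = n1*n2 - U_X = 48 - 20 = 28.
Step 4: Ties are present, so use the tie-corrected normal approximation (with continuity correction) for the p-value.
Step 5: p-value = 0.650661; compare to alpha = 0.05. fail to reject H0.

U_X = 20, p = 0.650661, fail to reject H0 at alpha = 0.05.


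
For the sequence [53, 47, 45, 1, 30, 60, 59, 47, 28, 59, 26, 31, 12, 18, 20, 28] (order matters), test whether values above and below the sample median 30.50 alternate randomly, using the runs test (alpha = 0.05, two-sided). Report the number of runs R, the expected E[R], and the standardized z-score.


Step 1: Compute median = 30.50; label A = above, B = below.
Labels in order: AAABBAAABABABBBB  (n_A = 8, n_B = 8)
Step 2: Count runs R = 8.
Step 3: Under H0 (random ordering), E[R] = 2*n_A*n_B/(n_A+n_B) + 1 = 2*8*8/16 + 1 = 9.0000.
        Var[R] = 2*n_A*n_B*(2*n_A*n_B - n_A - n_B) / ((n_A+n_B)^2 * (n_A+n_B-1)) = 14336/3840 = 3.7333.
        SD[R] = 1.9322.
Step 4: Continuity-corrected z = (R + 0.5 - E[R]) / SD[R] = (8 + 0.5 - 9.0000) / 1.9322 = -0.2588.
Step 5: Two-sided p-value via normal approximation = 2*(1 - Phi(|z|)) = 0.795809.
Step 6: alpha = 0.05. fail to reject H0.

R = 8, z = -0.2588, p = 0.795809, fail to reject H0.


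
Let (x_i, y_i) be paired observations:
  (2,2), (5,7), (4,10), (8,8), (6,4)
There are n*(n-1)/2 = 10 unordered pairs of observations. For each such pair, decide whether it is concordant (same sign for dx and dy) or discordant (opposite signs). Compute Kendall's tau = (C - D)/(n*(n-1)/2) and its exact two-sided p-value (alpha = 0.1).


Step 1: Enumerate the 10 unordered pairs (i,j) with i<j and classify each by sign(x_j-x_i) * sign(y_j-y_i).
  (1,2):dx=+3,dy=+5->C; (1,3):dx=+2,dy=+8->C; (1,4):dx=+6,dy=+6->C; (1,5):dx=+4,dy=+2->C
  (2,3):dx=-1,dy=+3->D; (2,4):dx=+3,dy=+1->C; (2,5):dx=+1,dy=-3->D; (3,4):dx=+4,dy=-2->D
  (3,5):dx=+2,dy=-6->D; (4,5):dx=-2,dy=-4->C
Step 2: C = 6, D = 4, total pairs = 10.
Step 3: tau = (C - D)/(n(n-1)/2) = (6 - 4)/10 = 0.200000.
Step 4: Exact two-sided p-value (enumerate n! = 120 permutations of y under H0): p = 0.816667.
Step 5: alpha = 0.1. fail to reject H0.

tau_b = 0.2000 (C=6, D=4), p = 0.816667, fail to reject H0.


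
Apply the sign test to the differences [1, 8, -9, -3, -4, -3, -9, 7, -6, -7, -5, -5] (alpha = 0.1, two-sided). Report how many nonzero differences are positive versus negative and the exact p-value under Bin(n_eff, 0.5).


Step 1: Discard zero differences. Original n = 12; n_eff = number of nonzero differences = 12.
Nonzero differences (with sign): +1, +8, -9, -3, -4, -3, -9, +7, -6, -7, -5, -5
Step 2: Count signs: positive = 3, negative = 9.
Step 3: Under H0: P(positive) = 0.5, so the number of positives S ~ Bin(12, 0.5).
Step 4: Two-sided exact p-value = sum of Bin(12,0.5) probabilities at or below the observed probability = 0.145996.
Step 5: alpha = 0.1. fail to reject H0.

n_eff = 12, pos = 3, neg = 9, p = 0.145996, fail to reject H0.


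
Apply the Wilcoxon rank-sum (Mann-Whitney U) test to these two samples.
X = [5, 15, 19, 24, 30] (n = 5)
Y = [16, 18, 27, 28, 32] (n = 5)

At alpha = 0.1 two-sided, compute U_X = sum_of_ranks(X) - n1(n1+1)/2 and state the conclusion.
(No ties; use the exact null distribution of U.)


Step 1: Combine and sort all 10 observations; assign midranks.
sorted (value, group): (5,X), (15,X), (16,Y), (18,Y), (19,X), (24,X), (27,Y), (28,Y), (30,X), (32,Y)
ranks: 5->1, 15->2, 16->3, 18->4, 19->5, 24->6, 27->7, 28->8, 30->9, 32->10
Step 2: Rank sum for X: R1 = 1 + 2 + 5 + 6 + 9 = 23.
Step 3: U_X = R1 - n1(n1+1)/2 = 23 - 5*6/2 = 23 - 15 = 8.
       U_Y = n1*n2 - U_X = 25 - 8 = 17.
Step 4: No ties, so the exact null distribution of U (based on enumerating the C(10,5) = 252 equally likely rank assignments) gives the two-sided p-value.
Step 5: p-value = 0.420635; compare to alpha = 0.1. fail to reject H0.

U_X = 8, p = 0.420635, fail to reject H0 at alpha = 0.1.


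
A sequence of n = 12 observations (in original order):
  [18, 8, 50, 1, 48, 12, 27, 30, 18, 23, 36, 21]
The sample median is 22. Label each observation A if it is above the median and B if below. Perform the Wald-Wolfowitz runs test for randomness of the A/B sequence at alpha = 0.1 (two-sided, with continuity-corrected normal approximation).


Step 1: Compute median = 22; label A = above, B = below.
Labels in order: BBABABAABAAB  (n_A = 6, n_B = 6)
Step 2: Count runs R = 9.
Step 3: Under H0 (random ordering), E[R] = 2*n_A*n_B/(n_A+n_B) + 1 = 2*6*6/12 + 1 = 7.0000.
        Var[R] = 2*n_A*n_B*(2*n_A*n_B - n_A - n_B) / ((n_A+n_B)^2 * (n_A+n_B-1)) = 4320/1584 = 2.7273.
        SD[R] = 1.6514.
Step 4: Continuity-corrected z = (R - 0.5 - E[R]) / SD[R] = (9 - 0.5 - 7.0000) / 1.6514 = 0.9083.
Step 5: Two-sided p-value via normal approximation = 2*(1 - Phi(|z|)) = 0.363722.
Step 6: alpha = 0.1. fail to reject H0.

R = 9, z = 0.9083, p = 0.363722, fail to reject H0.


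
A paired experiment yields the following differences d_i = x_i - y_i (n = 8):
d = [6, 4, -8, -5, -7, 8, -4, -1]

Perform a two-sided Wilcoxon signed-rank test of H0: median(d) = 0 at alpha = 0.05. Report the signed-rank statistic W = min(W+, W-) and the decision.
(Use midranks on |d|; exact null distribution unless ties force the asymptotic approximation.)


Step 1: Drop any zero differences (none here) and take |d_i|.
|d| = [6, 4, 8, 5, 7, 8, 4, 1]
Step 2: Midrank |d_i| (ties get averaged ranks).
ranks: |6|->5, |4|->2.5, |8|->7.5, |5|->4, |7|->6, |8|->7.5, |4|->2.5, |1|->1
Step 3: Attach original signs; sum ranks with positive sign and with negative sign.
W+ = 5 + 2.5 + 7.5 = 15
W- = 7.5 + 4 + 6 + 2.5 + 1 = 21
(Check: W+ + W- = 36 should equal n(n+1)/2 = 36.)
Step 4: Test statistic W = min(W+, W-) = 15.
Step 5: Ties in |d|, so use the tie-corrected normal approximation.
        E[W] = n(n+1)/4 = 8*9/4 = 18.
        Tie groups: |d|=4 (t=2), |d|=8 (t=2); sum(t^3 - t) = 12.
        Var[W] = n(n+1)(2n+1)/24 - sum(t^3-t)/48 = 1224/24 - 12/48 = 50.75.
        z = (W - E[W]) / sqrt(Var[W]) = (15 - 18) / 7.1239 = -0.4211.
        Two-sided p = 2*Phi(z) = 0.673669.
Step 6: alpha = 0.05. fail to reject H0.

W+ = 15, W- = 21, W = min = 15, p = 0.673669, fail to reject H0.


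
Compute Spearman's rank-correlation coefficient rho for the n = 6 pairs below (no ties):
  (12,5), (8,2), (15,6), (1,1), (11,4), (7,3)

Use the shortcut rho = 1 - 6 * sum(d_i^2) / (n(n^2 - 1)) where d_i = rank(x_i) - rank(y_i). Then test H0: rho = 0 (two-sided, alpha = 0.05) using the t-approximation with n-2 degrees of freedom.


Step 1: Rank x and y separately (midranks; no ties here).
rank(x): 12->5, 8->3, 15->6, 1->1, 11->4, 7->2
rank(y): 5->5, 2->2, 6->6, 1->1, 4->4, 3->3
Step 2: d_i = R_x(i) - R_y(i); compute d_i^2.
  (5-5)^2=0, (3-2)^2=1, (6-6)^2=0, (1-1)^2=0, (4-4)^2=0, (2-3)^2=1
sum(d^2) = 2.
Step 3: rho = 1 - 6*2 / (6*(6^2 - 1)) = 1 - 12/210 = 0.942857.
Step 4: Under H0, t = rho * sqrt((n-2)/(1-rho^2)) = 5.6595 ~ t(4).
Step 5: Two-sided p-value from the t-distribution with 4 df = 0.004805.
Step 6: alpha = 0.05. reject H0.

rho = 0.9429, p = 0.004805, reject H0 at alpha = 0.05.


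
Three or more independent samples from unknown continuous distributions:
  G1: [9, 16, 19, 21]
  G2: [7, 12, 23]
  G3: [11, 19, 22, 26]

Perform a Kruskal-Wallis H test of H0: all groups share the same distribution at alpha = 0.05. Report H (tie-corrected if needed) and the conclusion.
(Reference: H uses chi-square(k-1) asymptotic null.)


Step 1: Combine all N = 11 observations and assign midranks.
sorted (value, group, rank): (7,G2,1), (9,G1,2), (11,G3,3), (12,G2,4), (16,G1,5), (19,G1,6.5), (19,G3,6.5), (21,G1,8), (22,G3,9), (23,G2,10), (26,G3,11)
Step 2: Sum ranks within each group.
R_1 = 21.5 (n_1 = 4)
R_2 = 15 (n_2 = 3)
R_3 = 29.5 (n_3 = 4)
Step 3: H = 12/(N(N+1)) * sum(R_i^2/n_i) - 3(N+1)
     = 12/(11*12) * (21.5^2/4 + 15^2/3 + 29.5^2/4) - 3*12
     = 0.090909 * 408.125 - 36
     = 1.102273.
Step 4: Ties present; correction factor C = 1 - 6/(11^3 - 11) = 0.995455. Corrected H = 1.102273 / 0.995455 = 1.107306.
Step 5: Under H0, H ~ chi^2(2); p-value = 0.574846.
Step 6: alpha = 0.05. fail to reject H0.

H = 1.1073, df = 2, p = 0.574846, fail to reject H0.


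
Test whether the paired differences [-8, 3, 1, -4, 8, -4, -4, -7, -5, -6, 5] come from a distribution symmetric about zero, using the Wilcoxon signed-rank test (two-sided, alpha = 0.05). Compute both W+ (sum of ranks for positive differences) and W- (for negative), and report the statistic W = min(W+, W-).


Step 1: Drop any zero differences (none here) and take |d_i|.
|d| = [8, 3, 1, 4, 8, 4, 4, 7, 5, 6, 5]
Step 2: Midrank |d_i| (ties get averaged ranks).
ranks: |8|->10.5, |3|->2, |1|->1, |4|->4, |8|->10.5, |4|->4, |4|->4, |7|->9, |5|->6.5, |6|->8, |5|->6.5
Step 3: Attach original signs; sum ranks with positive sign and with negative sign.
W+ = 2 + 1 + 10.5 + 6.5 = 20
W- = 10.5 + 4 + 4 + 4 + 9 + 6.5 + 8 = 46
(Check: W+ + W- = 66 should equal n(n+1)/2 = 66.)
Step 4: Test statistic W = min(W+, W-) = 20.
Step 5: Ties in |d|, so use the tie-corrected normal approximation.
        E[W] = n(n+1)/4 = 11*12/4 = 33.
        Tie groups: |d|=4 (t=3), |d|=5 (t=2), |d|=8 (t=2); sum(t^3 - t) = 36.
        Var[W] = n(n+1)(2n+1)/24 - sum(t^3-t)/48 = 3036/24 - 36/48 = 125.75.
        z = (W - E[W]) / sqrt(Var[W]) = (20 - 33) / 11.2138 = -1.1593.
        Two-sided p = 2*Phi(z) = 0.246341.
Step 6: alpha = 0.05. fail to reject H0.

W+ = 20, W- = 46, W = min = 20, p = 0.246341, fail to reject H0.


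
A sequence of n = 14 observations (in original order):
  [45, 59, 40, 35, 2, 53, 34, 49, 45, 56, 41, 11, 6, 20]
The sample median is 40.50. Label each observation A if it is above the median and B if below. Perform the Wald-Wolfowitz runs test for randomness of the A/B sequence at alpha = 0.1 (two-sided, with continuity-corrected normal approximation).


Step 1: Compute median = 40.50; label A = above, B = below.
Labels in order: AABBBABAAAABBB  (n_A = 7, n_B = 7)
Step 2: Count runs R = 6.
Step 3: Under H0 (random ordering), E[R] = 2*n_A*n_B/(n_A+n_B) + 1 = 2*7*7/14 + 1 = 8.0000.
        Var[R] = 2*n_A*n_B*(2*n_A*n_B - n_A - n_B) / ((n_A+n_B)^2 * (n_A+n_B-1)) = 8232/2548 = 3.2308.
        SD[R] = 1.7974.
Step 4: Continuity-corrected z = (R + 0.5 - E[R]) / SD[R] = (6 + 0.5 - 8.0000) / 1.7974 = -0.8345.
Step 5: Two-sided p-value via normal approximation = 2*(1 - Phi(|z|)) = 0.403986.
Step 6: alpha = 0.1. fail to reject H0.

R = 6, z = -0.8345, p = 0.403986, fail to reject H0.


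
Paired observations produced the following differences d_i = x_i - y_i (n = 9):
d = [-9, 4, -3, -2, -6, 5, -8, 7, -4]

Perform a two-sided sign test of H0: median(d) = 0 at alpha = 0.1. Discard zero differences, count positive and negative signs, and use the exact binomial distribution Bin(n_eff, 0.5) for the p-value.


Step 1: Discard zero differences. Original n = 9; n_eff = number of nonzero differences = 9.
Nonzero differences (with sign): -9, +4, -3, -2, -6, +5, -8, +7, -4
Step 2: Count signs: positive = 3, negative = 6.
Step 3: Under H0: P(positive) = 0.5, so the number of positives S ~ Bin(9, 0.5).
Step 4: Two-sided exact p-value = sum of Bin(9,0.5) probabilities at or below the observed probability = 0.507812.
Step 5: alpha = 0.1. fail to reject H0.

n_eff = 9, pos = 3, neg = 6, p = 0.507812, fail to reject H0.


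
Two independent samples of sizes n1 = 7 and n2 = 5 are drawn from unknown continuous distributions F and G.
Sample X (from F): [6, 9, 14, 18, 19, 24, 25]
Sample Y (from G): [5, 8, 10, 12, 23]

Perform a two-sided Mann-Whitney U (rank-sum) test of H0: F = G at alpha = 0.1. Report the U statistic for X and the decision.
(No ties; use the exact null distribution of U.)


Step 1: Combine and sort all 12 observations; assign midranks.
sorted (value, group): (5,Y), (6,X), (8,Y), (9,X), (10,Y), (12,Y), (14,X), (18,X), (19,X), (23,Y), (24,X), (25,X)
ranks: 5->1, 6->2, 8->3, 9->4, 10->5, 12->6, 14->7, 18->8, 19->9, 23->10, 24->11, 25->12
Step 2: Rank sum for X: R1 = 2 + 4 + 7 + 8 + 9 + 11 + 12 = 53.
Step 3: U_X = R1 - n1(n1+1)/2 = 53 - 7*8/2 = 53 - 28 = 25.
       U_Y = n1*n2 - U_X = 35 - 25 = 10.
Step 4: No ties, so the exact null distribution of U (based on enumerating the C(12,7) = 792 equally likely rank assignments) gives the two-sided p-value.
Step 5: p-value = 0.267677; compare to alpha = 0.1. fail to reject H0.

U_X = 25, p = 0.267677, fail to reject H0 at alpha = 0.1.


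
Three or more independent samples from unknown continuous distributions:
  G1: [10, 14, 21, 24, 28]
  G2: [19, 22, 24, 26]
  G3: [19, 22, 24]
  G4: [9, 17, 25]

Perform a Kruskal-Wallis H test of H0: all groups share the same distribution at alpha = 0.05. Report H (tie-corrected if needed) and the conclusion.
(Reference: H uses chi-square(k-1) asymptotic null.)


Step 1: Combine all N = 15 observations and assign midranks.
sorted (value, group, rank): (9,G4,1), (10,G1,2), (14,G1,3), (17,G4,4), (19,G2,5.5), (19,G3,5.5), (21,G1,7), (22,G2,8.5), (22,G3,8.5), (24,G1,11), (24,G2,11), (24,G3,11), (25,G4,13), (26,G2,14), (28,G1,15)
Step 2: Sum ranks within each group.
R_1 = 38 (n_1 = 5)
R_2 = 39 (n_2 = 4)
R_3 = 25 (n_3 = 3)
R_4 = 18 (n_4 = 3)
Step 3: H = 12/(N(N+1)) * sum(R_i^2/n_i) - 3(N+1)
     = 12/(15*16) * (38^2/5 + 39^2/4 + 25^2/3 + 18^2/3) - 3*16
     = 0.050000 * 985.383 - 48
     = 1.269167.
Step 4: Ties present; correction factor C = 1 - 36/(15^3 - 15) = 0.989286. Corrected H = 1.269167 / 0.989286 = 1.282912.
Step 5: Under H0, H ~ chi^2(3); p-value = 0.733195.
Step 6: alpha = 0.05. fail to reject H0.

H = 1.2829, df = 3, p = 0.733195, fail to reject H0.
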